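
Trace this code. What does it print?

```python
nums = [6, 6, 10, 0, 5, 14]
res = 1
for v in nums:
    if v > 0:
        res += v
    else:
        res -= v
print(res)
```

v=6: >0, res = 1+6 = 7
v=6: >0, res = 7+6 = 13
v=10: >0, res = 13+10 = 23
v=0: not >0, res = 23-0 = 23
v=5: >0, res = 23+5 = 28
v=14: >0, res = 28+14 = 42

42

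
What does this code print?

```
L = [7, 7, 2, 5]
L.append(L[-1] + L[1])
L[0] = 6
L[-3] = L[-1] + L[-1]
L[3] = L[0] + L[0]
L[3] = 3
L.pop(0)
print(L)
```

append L[-1]+L[1] = 5+7 = 12 → [7, 7, 2, 5, 12]
L[0] = 6 → [6, 7, 2, 5, 12]
L[-3] = L[-1]+L[-1] = 12+12 = 24 → [6, 7, 24, 5, 12]
L[3] = L[0]+L[0] = 6+6 = 12 → [6, 7, 24, 12, 12]
L[3] = 3 → [6, 7, 24, 3, 12]
pop(0) removes 6 → [7, 24, 3, 12]

[7, 24, 3, 12]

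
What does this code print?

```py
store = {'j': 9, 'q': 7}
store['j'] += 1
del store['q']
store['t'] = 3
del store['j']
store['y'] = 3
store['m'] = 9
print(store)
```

store['j'] = 9+1 = 10 → {'j': 10, 'q': 7}
del 'q' → {'j': 10}
store['t'] = 3 → {'j': 10, 't': 3}
del 'j' → {'t': 3}
store['y'] = 3 → {'t': 3, 'y': 3}
store['m'] = 9 → {'t': 3, 'y': 3, 'm': 9}

{'t': 3, 'y': 3, 'm': 9}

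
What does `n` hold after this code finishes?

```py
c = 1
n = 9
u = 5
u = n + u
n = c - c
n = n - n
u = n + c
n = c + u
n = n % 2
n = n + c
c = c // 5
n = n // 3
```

0

u = 9+5 = 14
n = 1-1 = 0
n = 0-0 = 0
u = 0+1 = 1
n = 1+1 = 2
n = 2%2 = 0
n = 0+1 = 1
c = 1//5 = 0
n = 1//3 = 0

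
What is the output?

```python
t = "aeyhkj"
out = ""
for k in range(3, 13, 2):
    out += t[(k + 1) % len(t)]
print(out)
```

kayka

k=3: add t[4]='k' → 'k'
k=5: add t[0]='a' → 'ka'
k=7: add t[2]='y' → 'kay'
k=9: add t[4]='k' → 'kayk'
k=11: add t[0]='a' → 'kayka'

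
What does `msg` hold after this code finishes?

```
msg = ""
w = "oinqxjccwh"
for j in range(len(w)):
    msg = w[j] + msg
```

j=0: prepend 'o' → 'o'
j=1: prepend 'i' → 'io'
j=2: prepend 'n' → 'nio'
j=3: prepend 'q' → 'qnio'
j=4: prepend 'x' → 'xqnio'
j=5: prepend 'j' → 'jxqnio'
j=6: prepend 'c' → 'cjxqnio'
j=7: prepend 'c' → 'ccjxqnio'
j=8: prepend 'w' → 'wccjxqnio'
j=9: prepend 'h' → 'hwccjxqnio'

'hwccjxqnio'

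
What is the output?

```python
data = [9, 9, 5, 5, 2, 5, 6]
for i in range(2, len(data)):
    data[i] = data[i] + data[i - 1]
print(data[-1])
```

32

i=2: data[2] = 5+9 = 14 → [9, 9, 14, 5, 2, 5, 6]
i=3: data[3] = 5+14 = 19 → [9, 9, 14, 19, 2, 5, 6]
i=4: data[4] = 2+19 = 21 → [9, 9, 14, 19, 21, 5, 6]
i=5: data[5] = 5+21 = 26 → [9, 9, 14, 19, 21, 26, 6]
i=6: data[6] = 6+26 = 32 → [9, 9, 14, 19, 21, 26, 32]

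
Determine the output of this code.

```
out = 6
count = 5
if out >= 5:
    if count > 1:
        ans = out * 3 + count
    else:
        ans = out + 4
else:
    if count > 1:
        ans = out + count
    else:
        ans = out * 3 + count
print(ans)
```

out=6, count=5
out >= 5 is True; count > 1 is True
→ ans = out * 3 + count = 23

23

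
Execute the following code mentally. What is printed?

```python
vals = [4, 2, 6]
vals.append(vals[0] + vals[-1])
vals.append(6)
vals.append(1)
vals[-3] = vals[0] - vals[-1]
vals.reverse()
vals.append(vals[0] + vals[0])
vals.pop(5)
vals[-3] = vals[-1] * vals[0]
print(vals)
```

append vals[0]+vals[-1] = 4+6 = 10 → [4, 2, 6, 10]
append 6 → [4, 2, 6, 10, 6]
append 1 → [4, 2, 6, 10, 6, 1]
vals[-3] = vals[0]-vals[-1] = 4-1 = 3 → [4, 2, 6, 3, 6, 1]
reverse → [1, 6, 3, 6, 2, 4]
append vals[0]+vals[0] = 1+1 = 2 → [1, 6, 3, 6, 2, 4, 2]
pop(5) removes 4 → [1, 6, 3, 6, 2, 2]
vals[-3] = vals[-1]*vals[0] = 2*1 = 2 → [1, 6, 3, 2, 2, 2]

[1, 6, 3, 2, 2, 2]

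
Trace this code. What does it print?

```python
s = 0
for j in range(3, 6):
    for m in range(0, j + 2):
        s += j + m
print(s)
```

j=3,m=0: s = 0+3 = 3
j=3,m=1: s = 3+4 = 7
j=3,m=2: s = 7+5 = 12
j=3,m=3: s = 12+6 = 18
j=3,m=4: s = 18+7 = 25
j=4,m=0: s = 25+4 = 29
j=4,m=1: s = 29+5 = 34
j=4,m=2: s = 34+6 = 40
j=4,m=3: s = 40+7 = 47
j=4,m=4: s = 47+8 = 55
j=4,m=5: s = 55+9 = 64
j=5,m=0: s = 64+5 = 69
j=5,m=1: s = 69+6 = 75
j=5,m=2: s = 75+7 = 82
j=5,m=3: s = 82+8 = 90
j=5,m=4: s = 90+9 = 99
j=5,m=5: s = 99+10 = 109
j=5,m=6: s = 109+11 = 120

120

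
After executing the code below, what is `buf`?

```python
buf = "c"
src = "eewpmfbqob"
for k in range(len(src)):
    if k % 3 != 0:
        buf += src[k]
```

'cewmfqo'

k=0: skip
k=1: add 'e' → 'ce'
k=2: add 'w' → 'cew'
k=3: skip
k=4: add 'm' → 'cewm'
k=5: add 'f' → 'cewmf'
k=6: skip
k=7: add 'q' → 'cewmfq'
k=8: add 'o' → 'cewmfqo'
k=9: skip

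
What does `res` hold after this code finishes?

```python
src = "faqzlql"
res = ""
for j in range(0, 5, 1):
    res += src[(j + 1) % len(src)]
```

'aqzlq'

j=0: add src[1]='a' → 'a'
j=1: add src[2]='q' → 'aq'
j=2: add src[3]='z' → 'aqz'
j=3: add src[4]='l' → 'aqzl'
j=4: add src[5]='q' → 'aqzlq'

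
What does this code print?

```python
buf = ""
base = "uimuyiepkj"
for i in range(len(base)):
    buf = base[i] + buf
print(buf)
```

i=0: prepend 'u' → 'u'
i=1: prepend 'i' → 'iu'
i=2: prepend 'm' → 'miu'
i=3: prepend 'u' → 'umiu'
i=4: prepend 'y' → 'yumiu'
i=5: prepend 'i' → 'iyumiu'
i=6: prepend 'e' → 'eiyumiu'
i=7: prepend 'p' → 'peiyumiu'
i=8: prepend 'k' → 'kpeiyumiu'
i=9: prepend 'j' → 'jkpeiyumiu'

jkpeiyumiu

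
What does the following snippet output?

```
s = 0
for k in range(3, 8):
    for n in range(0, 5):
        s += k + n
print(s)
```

175

k=3,n=0: s = 0+3 = 3
k=3,n=1: s = 3+4 = 7
k=3,n=2: s = 7+5 = 12
k=3,n=3: s = 12+6 = 18
k=3,n=4: s = 18+7 = 25
k=4,n=0: s = 25+4 = 29
k=4,n=1: s = 29+5 = 34
k=4,n=2: s = 34+6 = 40
k=4,n=3: s = 40+7 = 47
k=4,n=4: s = 47+8 = 55
k=5,n=0: s = 55+5 = 60
k=5,n=1: s = 60+6 = 66
k=5,n=2: s = 66+7 = 73
k=5,n=3: s = 73+8 = 81
k=5,n=4: s = 81+9 = 90
k=6,n=0: s = 90+6 = 96
k=6,n=1: s = 96+7 = 103
k=6,n=2: s = 103+8 = 111
k=6,n=3: s = 111+9 = 120
k=6,n=4: s = 120+10 = 130
k=7,n=0: s = 130+7 = 137
k=7,n=1: s = 137+8 = 145
k=7,n=2: s = 145+9 = 154
k=7,n=3: s = 154+10 = 164
k=7,n=4: s = 164+11 = 175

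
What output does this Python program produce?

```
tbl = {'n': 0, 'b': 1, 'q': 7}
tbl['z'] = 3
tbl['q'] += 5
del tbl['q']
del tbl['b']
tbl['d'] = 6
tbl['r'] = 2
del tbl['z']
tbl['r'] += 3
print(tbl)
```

{'n': 0, 'd': 6, 'r': 5}

tbl['z'] = 3 → {'n': 0, 'b': 1, 'q': 7, 'z': 3}
tbl['q'] = 7+5 = 12 → {'n': 0, 'b': 1, 'q': 12, 'z': 3}
del 'q' → {'n': 0, 'b': 1, 'z': 3}
del 'b' → {'n': 0, 'z': 3}
tbl['d'] = 6 → {'n': 0, 'z': 3, 'd': 6}
tbl['r'] = 2 → {'n': 0, 'z': 3, 'd': 6, 'r': 2}
del 'z' → {'n': 0, 'd': 6, 'r': 2}
tbl['r'] = 2+3 = 5 → {'n': 0, 'd': 6, 'r': 5}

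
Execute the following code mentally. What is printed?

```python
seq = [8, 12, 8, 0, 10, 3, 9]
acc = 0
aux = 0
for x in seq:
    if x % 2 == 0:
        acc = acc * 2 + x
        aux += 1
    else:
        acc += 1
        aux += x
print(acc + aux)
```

x=8: even, acc = 0*2+8 = 8; aux=1
x=12: even, acc = 8*2+12 = 28; aux=2
x=8: even, acc = 28*2+8 = 64; aux=3
x=0: even, acc = 64*2+0 = 128; aux=4
x=10: even, acc = 128*2+10 = 266; aux=5
x=3: not even, acc = 266+1 = 267; aux=8
x=9: not even, acc = 267+1 = 268; aux=17
acc+aux = 268+17 = 285

285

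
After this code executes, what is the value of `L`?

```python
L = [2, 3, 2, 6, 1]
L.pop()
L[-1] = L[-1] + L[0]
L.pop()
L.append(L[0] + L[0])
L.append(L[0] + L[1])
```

pop() removes 1 → [2, 3, 2, 6]
L[-1] = L[-1]+L[0] = 6+2 = 8 → [2, 3, 2, 8]
pop() removes 8 → [2, 3, 2]
append L[0]+L[0] = 2+2 = 4 → [2, 3, 2, 4]
append L[0]+L[1] = 2+3 = 5 → [2, 3, 2, 4, 5]

[2, 3, 2, 4, 5]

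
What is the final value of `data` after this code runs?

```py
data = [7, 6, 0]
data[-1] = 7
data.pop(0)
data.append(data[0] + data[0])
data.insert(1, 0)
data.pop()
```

[6, 0, 7]

data[-1] = 7 → [7, 6, 7]
pop(0) removes 7 → [6, 7]
append data[0]+data[0] = 6+6 = 12 → [6, 7, 12]
insert 0 at 1 → [6, 0, 7, 12]
pop() removes 12 → [6, 0, 7]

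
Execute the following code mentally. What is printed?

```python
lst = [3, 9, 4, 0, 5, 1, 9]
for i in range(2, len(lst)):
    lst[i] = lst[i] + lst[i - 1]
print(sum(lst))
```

i=2: lst[2] = 4+9 = 13 → [3, 9, 13, 0, 5, 1, 9]
i=3: lst[3] = 0+13 = 13 → [3, 9, 13, 13, 5, 1, 9]
i=4: lst[4] = 5+13 = 18 → [3, 9, 13, 13, 18, 1, 9]
i=5: lst[5] = 1+18 = 19 → [3, 9, 13, 13, 18, 19, 9]
i=6: lst[6] = 9+19 = 28 → [3, 9, 13, 13, 18, 19, 28]
sum = 103

103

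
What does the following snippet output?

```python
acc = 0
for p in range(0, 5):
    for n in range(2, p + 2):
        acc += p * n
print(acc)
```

p=1,n=2: acc = 0+2 = 2
p=2,n=2: acc = 2+4 = 6
p=2,n=3: acc = 6+6 = 12
p=3,n=2: acc = 12+6 = 18
p=3,n=3: acc = 18+9 = 27
p=3,n=4: acc = 27+12 = 39
p=4,n=2: acc = 39+8 = 47
p=4,n=3: acc = 47+12 = 59
p=4,n=4: acc = 59+16 = 75
p=4,n=5: acc = 75+20 = 95

95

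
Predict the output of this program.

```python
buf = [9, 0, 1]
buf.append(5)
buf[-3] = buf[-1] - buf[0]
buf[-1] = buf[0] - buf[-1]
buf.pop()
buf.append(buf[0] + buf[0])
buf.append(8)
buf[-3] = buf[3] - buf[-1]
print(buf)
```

[9, -4, 10, 18, 8]

append 5 → [9, 0, 1, 5]
buf[-3] = buf[-1]-buf[0] = 5-9 = -4 → [9, -4, 1, 5]
buf[-1] = buf[0]-buf[-1] = 9-5 = 4 → [9, -4, 1, 4]
pop() removes 4 → [9, -4, 1]
append buf[0]+buf[0] = 9+9 = 18 → [9, -4, 1, 18]
append 8 → [9, -4, 1, 18, 8]
buf[-3] = buf[3]-buf[-1] = 18-8 = 10 → [9, -4, 10, 18, 8]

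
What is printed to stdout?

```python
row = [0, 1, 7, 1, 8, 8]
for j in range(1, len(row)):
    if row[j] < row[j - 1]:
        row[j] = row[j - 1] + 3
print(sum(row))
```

j=1: 1>=0, unchanged → [0, 1, 7, 1, 8, 8]
j=2: 7>=1, unchanged → [0, 1, 7, 1, 8, 8]
j=3: 1<7, row[3] = 7+3 = 10 → [0, 1, 7, 10, 8, 8]
j=4: 8<10, row[4] = 10+3 = 13 → [0, 1, 7, 10, 13, 8]
j=5: 8<13, row[5] = 13+3 = 16 → [0, 1, 7, 10, 13, 16]
sum = 47

47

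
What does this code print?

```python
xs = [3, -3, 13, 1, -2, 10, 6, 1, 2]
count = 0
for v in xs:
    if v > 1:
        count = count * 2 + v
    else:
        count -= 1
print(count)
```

172

v=3: >1, count = 0*2+3 = 3
v=-3: not >1, count = 3-1 = 2
v=13: >1, count = 2*2+13 = 17
v=1: not >1, count = 17-1 = 16
v=-2: not >1, count = 16-1 = 15
v=10: >1, count = 15*2+10 = 40
v=6: >1, count = 40*2+6 = 86
v=1: not >1, count = 86-1 = 85
v=2: >1, count = 85*2+2 = 172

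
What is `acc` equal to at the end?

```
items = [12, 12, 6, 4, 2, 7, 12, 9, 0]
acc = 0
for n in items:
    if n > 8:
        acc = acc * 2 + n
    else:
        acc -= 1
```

160

n=12: >8, acc = 0*2+12 = 12
n=12: >8, acc = 12*2+12 = 36
n=6: not >8, acc = 36-1 = 35
n=4: not >8, acc = 35-1 = 34
n=2: not >8, acc = 34-1 = 33
n=7: not >8, acc = 33-1 = 32
n=12: >8, acc = 32*2+12 = 76
n=9: >8, acc = 76*2+9 = 161
n=0: not >8, acc = 161-1 = 160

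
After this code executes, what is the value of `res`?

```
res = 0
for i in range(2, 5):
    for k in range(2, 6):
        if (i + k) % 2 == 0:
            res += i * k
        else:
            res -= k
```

i=2,k=2: even sum, res = 0+4 = 4
i=2,k=3: odd sum, res = 4-3 = 1
i=2,k=4: even sum, res = 1+8 = 9
i=2,k=5: odd sum, res = 9-5 = 4
i=3,k=2: odd sum, res = 4-2 = 2
i=3,k=3: even sum, res = 2+9 = 11
i=3,k=4: odd sum, res = 11-4 = 7
i=3,k=5: even sum, res = 7+15 = 22
i=4,k=2: even sum, res = 22+8 = 30
i=4,k=3: odd sum, res = 30-3 = 27
i=4,k=4: even sum, res = 27+16 = 43
i=4,k=5: odd sum, res = 43-5 = 38

38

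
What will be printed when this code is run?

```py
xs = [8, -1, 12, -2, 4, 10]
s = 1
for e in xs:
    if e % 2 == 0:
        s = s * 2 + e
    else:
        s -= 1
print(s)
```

e=8: even, s = 1*2+8 = 10
e=-1: not even, s = 10-1 = 9
e=12: even, s = 9*2+12 = 30
e=-2: even, s = 30*2+(-2) = 58
e=4: even, s = 58*2+4 = 120
e=10: even, s = 120*2+10 = 250

250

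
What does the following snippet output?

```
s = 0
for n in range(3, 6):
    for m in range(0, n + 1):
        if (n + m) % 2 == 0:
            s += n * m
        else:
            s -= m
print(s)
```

69

n=3,m=0: odd sum, s = 0-0 = 0
n=3,m=1: even sum, s = 0+3 = 3
n=3,m=2: odd sum, s = 3-2 = 1
n=3,m=3: even sum, s = 1+9 = 10
n=4,m=0: even sum, s = 10+0 = 10
n=4,m=1: odd sum, s = 10-1 = 9
n=4,m=2: even sum, s = 9+8 = 17
n=4,m=3: odd sum, s = 17-3 = 14
n=4,m=4: even sum, s = 14+16 = 30
n=5,m=0: odd sum, s = 30-0 = 30
n=5,m=1: even sum, s = 30+5 = 35
n=5,m=2: odd sum, s = 35-2 = 33
n=5,m=3: even sum, s = 33+15 = 48
n=5,m=4: odd sum, s = 48-4 = 44
n=5,m=5: even sum, s = 44+25 = 69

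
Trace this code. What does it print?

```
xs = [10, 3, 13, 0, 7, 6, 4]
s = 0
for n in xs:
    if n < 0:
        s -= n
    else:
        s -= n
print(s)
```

-43

n=10: not <0, s = 0-10 = -10
n=3: not <0, s = (-10)-3 = -13
n=13: not <0, s = (-13)-13 = -26
n=0: not <0, s = (-26)-0 = -26
n=7: not <0, s = (-26)-7 = -33
n=6: not <0, s = (-33)-6 = -39
n=4: not <0, s = (-39)-4 = -43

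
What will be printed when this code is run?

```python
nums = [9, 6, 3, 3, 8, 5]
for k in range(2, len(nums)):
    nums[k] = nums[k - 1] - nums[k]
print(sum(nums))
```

-3

k=2: nums[2] = 6-3 = 3 → [9, 6, 3, 3, 8, 5]
k=3: nums[3] = 3-3 = 0 → [9, 6, 3, 0, 8, 5]
k=4: nums[4] = 0-8 = -8 → [9, 6, 3, 0, -8, 5]
k=5: nums[5] = (-8)-5 = -13 → [9, 6, 3, 0, -8, -13]
sum = -3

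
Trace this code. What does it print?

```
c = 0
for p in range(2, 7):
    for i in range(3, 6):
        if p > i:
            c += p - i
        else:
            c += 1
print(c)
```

19

p=2,i=3: not 2>3, c = 0+1 = 1
p=2,i=4: not 2>4, c = 1+1 = 2
p=2,i=5: not 2>5, c = 2+1 = 3
p=3,i=3: not 3>3, c = 3+1 = 4
p=3,i=4: not 3>4, c = 4+1 = 5
p=3,i=5: not 3>5, c = 5+1 = 6
p=4,i=3: 4>3, c = 6+1 = 7
p=4,i=4: not 4>4, c = 7+1 = 8
p=4,i=5: not 4>5, c = 8+1 = 9
p=5,i=3: 5>3, c = 9+2 = 11
p=5,i=4: 5>4, c = 11+1 = 12
p=5,i=5: not 5>5, c = 12+1 = 13
p=6,i=3: 6>3, c = 13+3 = 16
p=6,i=4: 6>4, c = 16+2 = 18
p=6,i=5: 6>5, c = 18+1 = 19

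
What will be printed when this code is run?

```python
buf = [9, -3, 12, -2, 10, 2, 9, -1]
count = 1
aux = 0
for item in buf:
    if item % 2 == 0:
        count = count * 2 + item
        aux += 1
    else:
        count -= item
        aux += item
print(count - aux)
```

item=9: not even, count = 1-9 = -8; aux=9
item=-3: not even, count = (-8)-(-3) = -5; aux=6
item=12: even, count = (-5)*2+12 = 2; aux=7
item=-2: even, count = 2*2+(-2) = 2; aux=8
item=10: even, count = 2*2+10 = 14; aux=9
item=2: even, count = 14*2+2 = 30; aux=10
item=9: not even, count = 30-9 = 21; aux=19
item=-1: not even, count = 21-(-1) = 22; aux=18
count-aux = 22-18 = 4

4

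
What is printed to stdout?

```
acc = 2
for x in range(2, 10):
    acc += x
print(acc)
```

46

x=2: acc = 2+2 = 4
x=3: acc = 4+3 = 7
x=4: acc = 7+4 = 11
x=5: acc = 11+5 = 16
x=6: acc = 16+6 = 22
x=7: acc = 22+7 = 29
x=8: acc = 29+8 = 37
x=9: acc = 37+9 = 46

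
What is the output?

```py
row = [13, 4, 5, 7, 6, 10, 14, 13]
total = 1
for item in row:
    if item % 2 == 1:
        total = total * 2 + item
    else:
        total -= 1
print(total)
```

item=13: odd, total = 1*2+13 = 15
item=4: not odd, total = 15-1 = 14
item=5: odd, total = 14*2+5 = 33
item=7: odd, total = 33*2+7 = 73
item=6: not odd, total = 73-1 = 72
item=10: not odd, total = 72-1 = 71
item=14: not odd, total = 71-1 = 70
item=13: odd, total = 70*2+13 = 153

153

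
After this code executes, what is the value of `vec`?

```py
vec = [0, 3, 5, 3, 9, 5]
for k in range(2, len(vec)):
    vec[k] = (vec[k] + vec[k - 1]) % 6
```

k=2: vec[2] = (5+3)%6 = 2 → [0, 3, 2, 3, 9, 5]
k=3: vec[3] = (3+2)%6 = 5 → [0, 3, 2, 5, 9, 5]
k=4: vec[4] = (9+5)%6 = 2 → [0, 3, 2, 5, 2, 5]
k=5: vec[5] = (5+2)%6 = 1 → [0, 3, 2, 5, 2, 1]

[0, 3, 2, 5, 2, 1]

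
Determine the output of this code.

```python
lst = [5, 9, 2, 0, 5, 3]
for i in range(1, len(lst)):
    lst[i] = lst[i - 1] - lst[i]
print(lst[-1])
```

-14

i=1: lst[1] = 5-9 = -4 → [5, -4, 2, 0, 5, 3]
i=2: lst[2] = (-4)-2 = -6 → [5, -4, -6, 0, 5, 3]
i=3: lst[3] = (-6)-0 = -6 → [5, -4, -6, -6, 5, 3]
i=4: lst[4] = (-6)-5 = -11 → [5, -4, -6, -6, -11, 3]
i=5: lst[5] = (-11)-3 = -14 → [5, -4, -6, -6, -11, -14]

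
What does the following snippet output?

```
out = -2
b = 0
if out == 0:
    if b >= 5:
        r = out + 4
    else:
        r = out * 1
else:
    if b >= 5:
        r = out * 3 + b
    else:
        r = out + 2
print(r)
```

out=-2, b=0
out == 0 is False; b >= 5 is False
→ r = out + 2 = 0

0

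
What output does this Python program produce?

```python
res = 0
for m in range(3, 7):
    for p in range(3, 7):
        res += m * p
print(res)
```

324

m=3,p=3: res = 0+9 = 9
m=3,p=4: res = 9+12 = 21
m=3,p=5: res = 21+15 = 36
m=3,p=6: res = 36+18 = 54
m=4,p=3: res = 54+12 = 66
m=4,p=4: res = 66+16 = 82
m=4,p=5: res = 82+20 = 102
m=4,p=6: res = 102+24 = 126
m=5,p=3: res = 126+15 = 141
m=5,p=4: res = 141+20 = 161
m=5,p=5: res = 161+25 = 186
m=5,p=6: res = 186+30 = 216
m=6,p=3: res = 216+18 = 234
m=6,p=4: res = 234+24 = 258
m=6,p=5: res = 258+30 = 288
m=6,p=6: res = 288+36 = 324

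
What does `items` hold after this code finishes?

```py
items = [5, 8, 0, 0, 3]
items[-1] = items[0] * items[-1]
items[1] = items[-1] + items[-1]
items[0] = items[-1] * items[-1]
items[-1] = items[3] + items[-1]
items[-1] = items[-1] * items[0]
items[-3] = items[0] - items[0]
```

[225, 30, 0, 0, 3375]

items[-1] = items[0]*items[-1] = 5*3 = 15 → [5, 8, 0, 0, 15]
items[1] = items[-1]+items[-1] = 15+15 = 30 → [5, 30, 0, 0, 15]
items[0] = items[-1]*items[-1] = 15*15 = 225 → [225, 30, 0, 0, 15]
items[-1] = items[3]+items[-1] = 0+15 = 15 → [225, 30, 0, 0, 15]
items[-1] = items[-1]*items[0] = 15*225 = 3375 → [225, 30, 0, 0, 3375]
items[-3] = items[0]-items[0] = 225-225 = 0 → [225, 30, 0, 0, 3375]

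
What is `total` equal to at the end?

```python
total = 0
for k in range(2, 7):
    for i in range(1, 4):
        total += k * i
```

120

k=2,i=1: total = 0+2 = 2
k=2,i=2: total = 2+4 = 6
k=2,i=3: total = 6+6 = 12
k=3,i=1: total = 12+3 = 15
k=3,i=2: total = 15+6 = 21
k=3,i=3: total = 21+9 = 30
k=4,i=1: total = 30+4 = 34
k=4,i=2: total = 34+8 = 42
k=4,i=3: total = 42+12 = 54
k=5,i=1: total = 54+5 = 59
k=5,i=2: total = 59+10 = 69
k=5,i=3: total = 69+15 = 84
k=6,i=1: total = 84+6 = 90
k=6,i=2: total = 90+12 = 102
k=6,i=3: total = 102+18 = 120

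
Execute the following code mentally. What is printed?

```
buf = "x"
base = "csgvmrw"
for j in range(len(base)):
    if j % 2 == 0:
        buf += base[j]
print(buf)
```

xcgmw

j=0: add 'c' → 'xc'
j=1: skip
j=2: add 'g' → 'xcg'
j=3: skip
j=4: add 'm' → 'xcgm'
j=5: skip
j=6: add 'w' → 'xcgmw'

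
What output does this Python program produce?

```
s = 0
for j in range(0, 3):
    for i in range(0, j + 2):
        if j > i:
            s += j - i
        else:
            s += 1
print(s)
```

10

j=0,i=0: not 0>0, s = 0+1 = 1
j=0,i=1: not 0>1, s = 1+1 = 2
j=1,i=0: 1>0, s = 2+1 = 3
j=1,i=1: not 1>1, s = 3+1 = 4
j=1,i=2: not 1>2, s = 4+1 = 5
j=2,i=0: 2>0, s = 5+2 = 7
j=2,i=1: 2>1, s = 7+1 = 8
j=2,i=2: not 2>2, s = 8+1 = 9
j=2,i=3: not 2>3, s = 9+1 = 10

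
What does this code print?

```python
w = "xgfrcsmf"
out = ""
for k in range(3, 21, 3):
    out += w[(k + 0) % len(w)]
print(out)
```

k=3: add w[3]='r' → 'r'
k=6: add w[6]='m' → 'rm'
k=9: add w[1]='g' → 'rmg'
k=12: add w[4]='c' → 'rmgc'
k=15: add w[7]='f' → 'rmgcf'
k=18: add w[2]='f' → 'rmgcff'

rmgcff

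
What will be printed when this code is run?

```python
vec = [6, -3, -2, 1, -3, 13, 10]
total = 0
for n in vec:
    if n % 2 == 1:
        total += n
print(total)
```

8

n=6: not odd
n=-3: odd, total = 0+(-3) = -3
n=-2: not odd
n=1: odd, total = (-3)+1 = -2
n=-3: odd, total = (-2)+(-3) = -5
n=13: odd, total = (-5)+13 = 8
n=10: not odd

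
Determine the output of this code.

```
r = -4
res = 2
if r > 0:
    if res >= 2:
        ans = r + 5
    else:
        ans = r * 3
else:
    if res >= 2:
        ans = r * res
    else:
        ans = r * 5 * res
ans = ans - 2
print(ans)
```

-10

r=-4, res=2
r > 0 is False; res >= 2 is True
→ ans = r * res = -8
ans = (-8)-2 = -10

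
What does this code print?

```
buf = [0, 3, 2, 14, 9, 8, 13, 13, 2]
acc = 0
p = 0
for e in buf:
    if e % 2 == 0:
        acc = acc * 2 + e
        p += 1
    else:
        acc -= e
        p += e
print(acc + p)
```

e=0: even, acc = 0*2+0 = 0; p=1
e=3: not even, acc = 0-3 = -3; p=4
e=2: even, acc = (-3)*2+2 = -4; p=5
e=14: even, acc = (-4)*2+14 = 6; p=6
e=9: not even, acc = 6-9 = -3; p=15
e=8: even, acc = (-3)*2+8 = 2; p=16
e=13: not even, acc = 2-13 = -11; p=29
e=13: not even, acc = (-11)-13 = -24; p=42
e=2: even, acc = (-24)*2+2 = -46; p=43
acc+p = (-46)+43 = -3

-3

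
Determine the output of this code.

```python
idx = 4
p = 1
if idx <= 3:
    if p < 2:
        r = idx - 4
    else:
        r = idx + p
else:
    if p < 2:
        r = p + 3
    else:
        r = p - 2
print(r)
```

idx=4, p=1
idx <= 3 is False; p < 2 is True
→ r = p + 3 = 4

4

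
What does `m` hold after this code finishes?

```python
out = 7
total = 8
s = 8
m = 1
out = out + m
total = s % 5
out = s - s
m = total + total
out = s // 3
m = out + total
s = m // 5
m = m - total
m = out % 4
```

out = 7+1 = 8
total = 8%5 = 3
out = 8-8 = 0
m = 3+3 = 6
out = 8//3 = 2
m = 2+3 = 5
s = 5//5 = 1
m = 5-3 = 2
m = 2%4 = 2

2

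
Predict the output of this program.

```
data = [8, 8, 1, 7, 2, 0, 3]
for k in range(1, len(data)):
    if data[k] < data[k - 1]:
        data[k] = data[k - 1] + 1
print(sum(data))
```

k=1: 8>=8, unchanged → [8, 8, 1, 7, 2, 0, 3]
k=2: 1<8, data[2] = 8+1 = 9 → [8, 8, 9, 7, 2, 0, 3]
k=3: 7<9, data[3] = 9+1 = 10 → [8, 8, 9, 10, 2, 0, 3]
k=4: 2<10, data[4] = 10+1 = 11 → [8, 8, 9, 10, 11, 0, 3]
k=5: 0<11, data[5] = 11+1 = 12 → [8, 8, 9, 10, 11, 12, 3]
k=6: 3<12, data[6] = 12+1 = 13 → [8, 8, 9, 10, 11, 12, 13]
sum = 71

71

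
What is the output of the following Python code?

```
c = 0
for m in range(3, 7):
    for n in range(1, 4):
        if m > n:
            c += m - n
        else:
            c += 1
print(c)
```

31

m=3,n=1: 3>1, c = 0+2 = 2
m=3,n=2: 3>2, c = 2+1 = 3
m=3,n=3: not 3>3, c = 3+1 = 4
m=4,n=1: 4>1, c = 4+3 = 7
m=4,n=2: 4>2, c = 7+2 = 9
m=4,n=3: 4>3, c = 9+1 = 10
m=5,n=1: 5>1, c = 10+4 = 14
m=5,n=2: 5>2, c = 14+3 = 17
m=5,n=3: 5>3, c = 17+2 = 19
m=6,n=1: 6>1, c = 19+5 = 24
m=6,n=2: 6>2, c = 24+4 = 28
m=6,n=3: 6>3, c = 28+3 = 31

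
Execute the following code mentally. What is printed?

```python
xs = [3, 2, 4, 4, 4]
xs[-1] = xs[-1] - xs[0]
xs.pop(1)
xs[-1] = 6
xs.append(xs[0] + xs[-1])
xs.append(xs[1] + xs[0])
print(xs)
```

xs[-1] = xs[-1]-xs[0] = 4-3 = 1 → [3, 2, 4, 4, 1]
pop(1) removes 2 → [3, 4, 4, 1]
xs[-1] = 6 → [3, 4, 4, 6]
append xs[0]+xs[-1] = 3+6 = 9 → [3, 4, 4, 6, 9]
append xs[1]+xs[0] = 4+3 = 7 → [3, 4, 4, 6, 9, 7]

[3, 4, 4, 6, 9, 7]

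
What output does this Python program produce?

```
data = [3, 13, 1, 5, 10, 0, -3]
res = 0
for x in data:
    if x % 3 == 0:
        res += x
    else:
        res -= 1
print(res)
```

-4

x=3: %3==0, res = 0+3 = 3
x=13: not %3==0, res = 3-1 = 2
x=1: not %3==0, res = 2-1 = 1
x=5: not %3==0, res = 1-1 = 0
x=10: not %3==0, res = 0-1 = -1
x=0: %3==0, res = (-1)+0 = -1
x=-3: %3==0, res = (-1)+(-3) = -4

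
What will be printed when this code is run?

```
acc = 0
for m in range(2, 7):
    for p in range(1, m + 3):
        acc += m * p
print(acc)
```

505

m=2,p=1: acc = 0+2 = 2
m=2,p=2: acc = 2+4 = 6
m=2,p=3: acc = 6+6 = 12
m=2,p=4: acc = 12+8 = 20
m=3,p=1: acc = 20+3 = 23
m=3,p=2: acc = 23+6 = 29
m=3,p=3: acc = 29+9 = 38
m=3,p=4: acc = 38+12 = 50
m=3,p=5: acc = 50+15 = 65
m=4,p=1: acc = 65+4 = 69
m=4,p=2: acc = 69+8 = 77
m=4,p=3: acc = 77+12 = 89
m=4,p=4: acc = 89+16 = 105
m=4,p=5: acc = 105+20 = 125
m=4,p=6: acc = 125+24 = 149
m=5,p=1: acc = 149+5 = 154
m=5,p=2: acc = 154+10 = 164
m=5,p=3: acc = 164+15 = 179
m=5,p=4: acc = 179+20 = 199
m=5,p=5: acc = 199+25 = 224
m=5,p=6: acc = 224+30 = 254
m=5,p=7: acc = 254+35 = 289
m=6,p=1: acc = 289+6 = 295
m=6,p=2: acc = 295+12 = 307
m=6,p=3: acc = 307+18 = 325
m=6,p=4: acc = 325+24 = 349
m=6,p=5: acc = 349+30 = 379
m=6,p=6: acc = 379+36 = 415
m=6,p=7: acc = 415+42 = 457
m=6,p=8: acc = 457+48 = 505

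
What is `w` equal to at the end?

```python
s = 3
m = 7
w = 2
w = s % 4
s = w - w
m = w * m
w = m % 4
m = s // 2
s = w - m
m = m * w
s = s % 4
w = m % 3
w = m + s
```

1

w = 3%4 = 3
s = 3-3 = 0
m = 3*7 = 21
w = 21%4 = 1
m = 0//2 = 0
s = 1-0 = 1
m = 0*1 = 0
s = 1%4 = 1
w = 0%3 = 0
w = 0+1 = 1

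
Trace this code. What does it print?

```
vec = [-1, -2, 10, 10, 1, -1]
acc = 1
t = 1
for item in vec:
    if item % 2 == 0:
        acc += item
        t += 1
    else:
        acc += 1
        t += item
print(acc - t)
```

item=-1: not even, acc = 1+1 = 2; t=0
item=-2: even, acc = 2+(-2) = 0; t=1
item=10: even, acc = 0+10 = 10; t=2
item=10: even, acc = 10+10 = 20; t=3
item=1: not even, acc = 20+1 = 21; t=4
item=-1: not even, acc = 21+1 = 22; t=3
acc-t = 22-3 = 19

19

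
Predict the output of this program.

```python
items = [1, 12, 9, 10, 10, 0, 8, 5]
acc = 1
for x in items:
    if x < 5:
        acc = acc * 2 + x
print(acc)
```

x=1: <5, acc = 1*2+1 = 3
x=12: not <5
x=9: not <5
x=10: not <5
x=10: not <5
x=0: <5, acc = 3*2+0 = 6
x=8: not <5
x=5: not <5

6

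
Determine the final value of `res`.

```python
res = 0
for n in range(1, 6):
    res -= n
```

-15

n=1: res = 0-1 = -1
n=2: res = (-1)-2 = -3
n=3: res = (-3)-3 = -6
n=4: res = (-6)-4 = -10
n=5: res = (-10)-5 = -15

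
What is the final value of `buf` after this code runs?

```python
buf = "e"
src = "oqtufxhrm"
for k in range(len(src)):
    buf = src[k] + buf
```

'mrhxfutqoe'

k=0: prepend 'o' → 'oe'
k=1: prepend 'q' → 'qoe'
k=2: prepend 't' → 'tqoe'
k=3: prepend 'u' → 'utqoe'
k=4: prepend 'f' → 'futqoe'
k=5: prepend 'x' → 'xfutqoe'
k=6: prepend 'h' → 'hxfutqoe'
k=7: prepend 'r' → 'rhxfutqoe'
k=8: prepend 'm' → 'mrhxfutqoe'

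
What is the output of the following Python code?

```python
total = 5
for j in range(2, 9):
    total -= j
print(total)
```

-30

j=2: total = 5-2 = 3
j=3: total = 3-3 = 0
j=4: total = 0-4 = -4
j=5: total = (-4)-5 = -9
j=6: total = (-9)-6 = -15
j=7: total = (-15)-7 = -22
j=8: total = (-22)-8 = -30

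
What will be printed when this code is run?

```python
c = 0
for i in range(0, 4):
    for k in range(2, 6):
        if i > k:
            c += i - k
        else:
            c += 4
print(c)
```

i=0,k=2: not 0>2, c = 0+4 = 4
i=0,k=3: not 0>3, c = 4+4 = 8
i=0,k=4: not 0>4, c = 8+4 = 12
i=0,k=5: not 0>5, c = 12+4 = 16
i=1,k=2: not 1>2, c = 16+4 = 20
i=1,k=3: not 1>3, c = 20+4 = 24
i=1,k=4: not 1>4, c = 24+4 = 28
i=1,k=5: not 1>5, c = 28+4 = 32
i=2,k=2: not 2>2, c = 32+4 = 36
i=2,k=3: not 2>3, c = 36+4 = 40
i=2,k=4: not 2>4, c = 40+4 = 44
i=2,k=5: not 2>5, c = 44+4 = 48
i=3,k=2: 3>2, c = 48+1 = 49
i=3,k=3: not 3>3, c = 49+4 = 53
i=3,k=4: not 3>4, c = 53+4 = 57
i=3,k=5: not 3>5, c = 57+4 = 61

61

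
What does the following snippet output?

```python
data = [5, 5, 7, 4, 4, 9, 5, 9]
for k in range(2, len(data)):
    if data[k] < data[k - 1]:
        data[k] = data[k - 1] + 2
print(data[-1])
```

17

k=2: 7>=5, unchanged → [5, 5, 7, 4, 4, 9, 5, 9]
k=3: 4<7, data[3] = 7+2 = 9 → [5, 5, 7, 9, 4, 9, 5, 9]
k=4: 4<9, data[4] = 9+2 = 11 → [5, 5, 7, 9, 11, 9, 5, 9]
k=5: 9<11, data[5] = 11+2 = 13 → [5, 5, 7, 9, 11, 13, 5, 9]
k=6: 5<13, data[6] = 13+2 = 15 → [5, 5, 7, 9, 11, 13, 15, 9]
k=7: 9<15, data[7] = 15+2 = 17 → [5, 5, 7, 9, 11, 13, 15, 17]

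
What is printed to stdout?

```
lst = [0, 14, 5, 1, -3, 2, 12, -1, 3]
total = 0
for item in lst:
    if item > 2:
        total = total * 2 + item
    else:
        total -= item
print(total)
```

item=0: not >2, total = 0-0 = 0
item=14: >2, total = 0*2+14 = 14
item=5: >2, total = 14*2+5 = 33
item=1: not >2, total = 33-1 = 32
item=-3: not >2, total = 32-(-3) = 35
item=2: not >2, total = 35-2 = 33
item=12: >2, total = 33*2+12 = 78
item=-1: not >2, total = 78-(-1) = 79
item=3: >2, total = 79*2+3 = 161

161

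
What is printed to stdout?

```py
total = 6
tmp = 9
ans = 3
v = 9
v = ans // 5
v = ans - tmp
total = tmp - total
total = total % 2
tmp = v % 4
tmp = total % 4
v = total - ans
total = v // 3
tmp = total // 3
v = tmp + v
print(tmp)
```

-1

v = 3//5 = 0
v = 3-9 = -6
total = 9-6 = 3
total = 3%2 = 1
tmp = (-6)%4 = 2
tmp = 1%4 = 1
v = 1-3 = -2
total = (-2)//3 = -1
tmp = (-1)//3 = -1
v = (-1)+(-2) = -3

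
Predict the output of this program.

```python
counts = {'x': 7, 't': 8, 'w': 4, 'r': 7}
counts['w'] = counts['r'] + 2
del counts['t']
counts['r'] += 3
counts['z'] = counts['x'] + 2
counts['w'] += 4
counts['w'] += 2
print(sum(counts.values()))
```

41

counts['w'] = counts['r']+2 = 9 → {'x': 7, 't': 8, 'w': 9, 'r': 7}
del 't' → {'x': 7, 'w': 9, 'r': 7}
counts['r'] = 7+3 = 10 → {'x': 7, 'w': 9, 'r': 10}
counts['z'] = counts['x']+2 = 9 → {'x': 7, 'w': 9, 'r': 10, 'z': 9}
counts['w'] = 9+4 = 13 → {'x': 7, 'w': 13, 'r': 10, 'z': 9}
counts['w'] = 13+2 = 15 → {'x': 7, 'w': 15, 'r': 10, 'z': 9}
sum of values = 41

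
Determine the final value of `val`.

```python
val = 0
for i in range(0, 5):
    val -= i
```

-10

i=0: val = 0-0 = 0
i=1: val = 0-1 = -1
i=2: val = (-1)-2 = -3
i=3: val = (-3)-3 = -6
i=4: val = (-6)-4 = -10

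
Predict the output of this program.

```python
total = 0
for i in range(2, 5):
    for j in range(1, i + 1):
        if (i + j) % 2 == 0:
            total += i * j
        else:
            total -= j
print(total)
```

i=2,j=1: odd sum, total = 0-1 = -1
i=2,j=2: even sum, total = (-1)+4 = 3
i=3,j=1: even sum, total = 3+3 = 6
i=3,j=2: odd sum, total = 6-2 = 4
i=3,j=3: even sum, total = 4+9 = 13
i=4,j=1: odd sum, total = 13-1 = 12
i=4,j=2: even sum, total = 12+8 = 20
i=4,j=3: odd sum, total = 20-3 = 17
i=4,j=4: even sum, total = 17+16 = 33

33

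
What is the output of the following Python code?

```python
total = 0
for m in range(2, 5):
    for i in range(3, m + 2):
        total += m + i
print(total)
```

42

m=2,i=3: total = 0+5 = 5
m=3,i=3: total = 5+6 = 11
m=3,i=4: total = 11+7 = 18
m=4,i=3: total = 18+7 = 25
m=4,i=4: total = 25+8 = 33
m=4,i=5: total = 33+9 = 42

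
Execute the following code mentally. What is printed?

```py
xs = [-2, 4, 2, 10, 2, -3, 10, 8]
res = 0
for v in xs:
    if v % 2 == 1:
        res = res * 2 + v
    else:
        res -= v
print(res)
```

-53

v=-2: not odd, res = 0-(-2) = 2
v=4: not odd, res = 2-4 = -2
v=2: not odd, res = (-2)-2 = -4
v=10: not odd, res = (-4)-10 = -14
v=2: not odd, res = (-14)-2 = -16
v=-3: odd, res = (-16)*2+(-3) = -35
v=10: not odd, res = (-35)-10 = -45
v=8: not odd, res = (-45)-8 = -53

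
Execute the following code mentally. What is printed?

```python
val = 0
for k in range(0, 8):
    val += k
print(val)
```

k=0: val = 0+0 = 0
k=1: val = 0+1 = 1
k=2: val = 1+2 = 3
k=3: val = 3+3 = 6
k=4: val = 6+4 = 10
k=5: val = 10+5 = 15
k=6: val = 15+6 = 21
k=7: val = 21+7 = 28

28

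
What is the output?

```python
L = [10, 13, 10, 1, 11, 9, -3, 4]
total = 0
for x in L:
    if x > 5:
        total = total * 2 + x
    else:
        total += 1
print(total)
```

341

x=10: >5, total = 0*2+10 = 10
x=13: >5, total = 10*2+13 = 33
x=10: >5, total = 33*2+10 = 76
x=1: not >5, total = 76+1 = 77
x=11: >5, total = 77*2+11 = 165
x=9: >5, total = 165*2+9 = 339
x=-3: not >5, total = 339+1 = 340
x=4: not >5, total = 340+1 = 341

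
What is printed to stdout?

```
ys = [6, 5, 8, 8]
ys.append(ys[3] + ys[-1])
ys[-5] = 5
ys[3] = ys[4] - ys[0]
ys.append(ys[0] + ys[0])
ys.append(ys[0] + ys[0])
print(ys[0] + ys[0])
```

10

append ys[3]+ys[-1] = 8+8 = 16 → [6, 5, 8, 8, 16]
ys[-5] = 5 → [5, 5, 8, 8, 16]
ys[3] = ys[4]-ys[0] = 16-5 = 11 → [5, 5, 8, 11, 16]
append ys[0]+ys[0] = 5+5 = 10 → [5, 5, 8, 11, 16, 10]
append ys[0]+ys[0] = 5+5 = 10 → [5, 5, 8, 11, 16, 10, 10]
ys[0]+ys[0] = 5+5 = 10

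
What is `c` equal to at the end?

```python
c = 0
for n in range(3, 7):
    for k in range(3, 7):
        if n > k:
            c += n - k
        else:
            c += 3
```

n=3,k=3: not 3>3, c = 0+3 = 3
n=3,k=4: not 3>4, c = 3+3 = 6
n=3,k=5: not 3>5, c = 6+3 = 9
n=3,k=6: not 3>6, c = 9+3 = 12
n=4,k=3: 4>3, c = 12+1 = 13
n=4,k=4: not 4>4, c = 13+3 = 16
n=4,k=5: not 4>5, c = 16+3 = 19
n=4,k=6: not 4>6, c = 19+3 = 22
n=5,k=3: 5>3, c = 22+2 = 24
n=5,k=4: 5>4, c = 24+1 = 25
n=5,k=5: not 5>5, c = 25+3 = 28
n=5,k=6: not 5>6, c = 28+3 = 31
n=6,k=3: 6>3, c = 31+3 = 34
n=6,k=4: 6>4, c = 34+2 = 36
n=6,k=5: 6>5, c = 36+1 = 37
n=6,k=6: not 6>6, c = 37+3 = 40

40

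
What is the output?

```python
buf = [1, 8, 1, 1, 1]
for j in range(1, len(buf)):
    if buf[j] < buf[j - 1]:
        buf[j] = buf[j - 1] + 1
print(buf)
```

[1, 8, 9, 10, 11]

j=1: 8>=1, unchanged → [1, 8, 1, 1, 1]
j=2: 1<8, buf[2] = 8+1 = 9 → [1, 8, 9, 1, 1]
j=3: 1<9, buf[3] = 9+1 = 10 → [1, 8, 9, 10, 1]
j=4: 1<10, buf[4] = 10+1 = 11 → [1, 8, 9, 10, 11]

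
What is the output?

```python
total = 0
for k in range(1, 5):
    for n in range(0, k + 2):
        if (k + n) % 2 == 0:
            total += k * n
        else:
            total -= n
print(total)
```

20

k=1,n=0: odd sum, total = 0-0 = 0
k=1,n=1: even sum, total = 0+1 = 1
k=1,n=2: odd sum, total = 1-2 = -1
k=2,n=0: even sum, total = (-1)+0 = -1
k=2,n=1: odd sum, total = (-1)-1 = -2
k=2,n=2: even sum, total = (-2)+4 = 2
k=2,n=3: odd sum, total = 2-3 = -1
k=3,n=0: odd sum, total = (-1)-0 = -1
k=3,n=1: even sum, total = (-1)+3 = 2
k=3,n=2: odd sum, total = 2-2 = 0
k=3,n=3: even sum, total = 0+9 = 9
k=3,n=4: odd sum, total = 9-4 = 5
k=4,n=0: even sum, total = 5+0 = 5
k=4,n=1: odd sum, total = 5-1 = 4
k=4,n=2: even sum, total = 4+8 = 12
k=4,n=3: odd sum, total = 12-3 = 9
k=4,n=4: even sum, total = 9+16 = 25
k=4,n=5: odd sum, total = 25-5 = 20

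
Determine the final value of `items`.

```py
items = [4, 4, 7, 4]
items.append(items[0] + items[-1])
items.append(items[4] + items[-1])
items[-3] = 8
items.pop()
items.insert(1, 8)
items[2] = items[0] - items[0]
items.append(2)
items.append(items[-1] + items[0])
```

[4, 8, 0, 7, 8, 8, 2, 6]

append items[0]+items[-1] = 4+4 = 8 → [4, 4, 7, 4, 8]
append items[4]+items[-1] = 8+8 = 16 → [4, 4, 7, 4, 8, 16]
items[-3] = 8 → [4, 4, 7, 8, 8, 16]
pop() removes 16 → [4, 4, 7, 8, 8]
insert 8 at 1 → [4, 8, 4, 7, 8, 8]
items[2] = items[0]-items[0] = 4-4 = 0 → [4, 8, 0, 7, 8, 8]
append 2 → [4, 8, 0, 7, 8, 8, 2]
append items[-1]+items[0] = 2+4 = 6 → [4, 8, 0, 7, 8, 8, 2, 6]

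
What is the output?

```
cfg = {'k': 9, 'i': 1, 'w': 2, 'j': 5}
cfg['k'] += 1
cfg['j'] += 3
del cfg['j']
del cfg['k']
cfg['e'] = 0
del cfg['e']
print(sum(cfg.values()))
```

3

cfg['k'] = 9+1 = 10 → {'k': 10, 'i': 1, 'w': 2, 'j': 5}
cfg['j'] = 5+3 = 8 → {'k': 10, 'i': 1, 'w': 2, 'j': 8}
del 'j' → {'k': 10, 'i': 1, 'w': 2}
del 'k' → {'i': 1, 'w': 2}
cfg['e'] = 0 → {'i': 1, 'w': 2, 'e': 0}
del 'e' → {'i': 1, 'w': 2}
sum of values = 3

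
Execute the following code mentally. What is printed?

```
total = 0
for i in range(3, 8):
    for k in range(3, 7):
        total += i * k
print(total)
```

i=3,k=3: total = 0+9 = 9
i=3,k=4: total = 9+12 = 21
i=3,k=5: total = 21+15 = 36
i=3,k=6: total = 36+18 = 54
i=4,k=3: total = 54+12 = 66
i=4,k=4: total = 66+16 = 82
i=4,k=5: total = 82+20 = 102
i=4,k=6: total = 102+24 = 126
i=5,k=3: total = 126+15 = 141
i=5,k=4: total = 141+20 = 161
i=5,k=5: total = 161+25 = 186
i=5,k=6: total = 186+30 = 216
i=6,k=3: total = 216+18 = 234
i=6,k=4: total = 234+24 = 258
i=6,k=5: total = 258+30 = 288
i=6,k=6: total = 288+36 = 324
i=7,k=3: total = 324+21 = 345
i=7,k=4: total = 345+28 = 373
i=7,k=5: total = 373+35 = 408
i=7,k=6: total = 408+42 = 450

450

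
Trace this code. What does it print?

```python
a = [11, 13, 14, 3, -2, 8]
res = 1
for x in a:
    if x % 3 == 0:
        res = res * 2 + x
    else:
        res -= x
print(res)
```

x=11: not %3==0, res = 1-11 = -10
x=13: not %3==0, res = (-10)-13 = -23
x=14: not %3==0, res = (-23)-14 = -37
x=3: %3==0, res = (-37)*2+3 = -71
x=-2: not %3==0, res = (-71)-(-2) = -69
x=8: not %3==0, res = (-69)-8 = -77

-77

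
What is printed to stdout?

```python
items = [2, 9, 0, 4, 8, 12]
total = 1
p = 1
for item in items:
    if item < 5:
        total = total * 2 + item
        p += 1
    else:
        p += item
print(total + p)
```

53

item=2: <5, total = 1*2+2 = 4; p=2
item=9: not <5; p=11
item=0: <5, total = 4*2+0 = 8; p=12
item=4: <5, total = 8*2+4 = 20; p=13
item=8: not <5; p=21
item=12: not <5; p=33
total+p = 20+33 = 53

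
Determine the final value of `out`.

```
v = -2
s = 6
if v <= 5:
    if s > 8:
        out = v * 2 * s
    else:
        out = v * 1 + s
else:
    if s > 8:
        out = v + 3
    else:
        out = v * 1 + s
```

4

v=-2, s=6
v <= 5 is True; s > 8 is False
→ out = v * 1 + s = 4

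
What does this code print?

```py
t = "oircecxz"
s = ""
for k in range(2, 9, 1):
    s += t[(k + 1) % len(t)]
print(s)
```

k=2: add t[3]='c' → 'c'
k=3: add t[4]='e' → 'ce'
k=4: add t[5]='c' → 'cec'
k=5: add t[6]='x' → 'cecx'
k=6: add t[7]='z' → 'cecxz'
k=7: add t[0]='o' → 'cecxzo'
k=8: add t[1]='i' → 'cecxzoi'

cecxzoi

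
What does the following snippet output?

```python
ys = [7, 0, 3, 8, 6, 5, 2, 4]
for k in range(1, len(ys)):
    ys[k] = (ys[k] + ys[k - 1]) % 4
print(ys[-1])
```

k=1: ys[1] = (0+7)%4 = 3 → [7, 3, 3, 8, 6, 5, 2, 4]
k=2: ys[2] = (3+3)%4 = 2 → [7, 3, 2, 8, 6, 5, 2, 4]
k=3: ys[3] = (8+2)%4 = 2 → [7, 3, 2, 2, 6, 5, 2, 4]
k=4: ys[4] = (6+2)%4 = 0 → [7, 3, 2, 2, 0, 5, 2, 4]
k=5: ys[5] = (5+0)%4 = 1 → [7, 3, 2, 2, 0, 1, 2, 4]
k=6: ys[6] = (2+1)%4 = 3 → [7, 3, 2, 2, 0, 1, 3, 4]
k=7: ys[7] = (4+3)%4 = 3 → [7, 3, 2, 2, 0, 1, 3, 3]

3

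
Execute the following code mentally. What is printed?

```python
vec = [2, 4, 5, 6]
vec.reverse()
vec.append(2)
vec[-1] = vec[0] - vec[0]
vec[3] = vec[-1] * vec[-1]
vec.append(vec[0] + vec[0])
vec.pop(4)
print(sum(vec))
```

reverse → [6, 5, 4, 2]
append 2 → [6, 5, 4, 2, 2]
vec[-1] = vec[0]-vec[0] = 6-6 = 0 → [6, 5, 4, 2, 0]
vec[3] = vec[-1]*vec[-1] = 0*0 = 0 → [6, 5, 4, 0, 0]
append vec[0]+vec[0] = 6+6 = 12 → [6, 5, 4, 0, 0, 12]
pop(4) removes 0 → [6, 5, 4, 0, 12]
sum = 27

27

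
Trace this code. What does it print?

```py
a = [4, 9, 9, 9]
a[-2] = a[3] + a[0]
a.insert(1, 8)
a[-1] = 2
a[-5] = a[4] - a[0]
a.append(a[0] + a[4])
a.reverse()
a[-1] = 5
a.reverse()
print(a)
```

[5, 8, 9, 13, 2, 0]

a[-2] = a[3]+a[0] = 9+4 = 13 → [4, 9, 13, 9]
insert 8 at 1 → [4, 8, 9, 13, 9]
a[-1] = 2 → [4, 8, 9, 13, 2]
a[-5] = a[4]-a[0] = 2-4 = -2 → [-2, 8, 9, 13, 2]
append a[0]+a[4] = (-2)+2 = 0 → [-2, 8, 9, 13, 2, 0]
reverse → [0, 2, 13, 9, 8, -2]
a[-1] = 5 → [0, 2, 13, 9, 8, 5]
reverse → [5, 8, 9, 13, 2, 0]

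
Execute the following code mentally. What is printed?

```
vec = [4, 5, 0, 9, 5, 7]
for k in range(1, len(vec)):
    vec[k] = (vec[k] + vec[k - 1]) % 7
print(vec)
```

[4, 2, 2, 4, 2, 2]

k=1: vec[1] = (5+4)%7 = 2 → [4, 2, 0, 9, 5, 7]
k=2: vec[2] = (0+2)%7 = 2 → [4, 2, 2, 9, 5, 7]
k=3: vec[3] = (9+2)%7 = 4 → [4, 2, 2, 4, 5, 7]
k=4: vec[4] = (5+4)%7 = 2 → [4, 2, 2, 4, 2, 7]
k=5: vec[5] = (7+2)%7 = 2 → [4, 2, 2, 4, 2, 2]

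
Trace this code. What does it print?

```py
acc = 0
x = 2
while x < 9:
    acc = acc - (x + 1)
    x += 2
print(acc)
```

x=2: acc = 0-3 = -3
x=4: acc = (-3)-5 = -8
x=6: acc = (-8)-7 = -15
x=8: acc = (-15)-9 = -24

-24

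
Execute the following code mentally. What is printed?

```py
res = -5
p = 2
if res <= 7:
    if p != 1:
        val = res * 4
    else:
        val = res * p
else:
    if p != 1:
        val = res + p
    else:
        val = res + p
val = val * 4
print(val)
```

-80

res=-5, p=2
res <= 7 is True; p != 1 is True
→ val = res * 4 = -20
val = (-20)*4 = -80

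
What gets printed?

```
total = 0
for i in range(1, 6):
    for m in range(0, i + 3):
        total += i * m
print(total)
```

i=1,m=0: total = 0+0 = 0
i=1,m=1: total = 0+1 = 1
i=1,m=2: total = 1+2 = 3
i=1,m=3: total = 3+3 = 6
i=2,m=0: total = 6+0 = 6
i=2,m=1: total = 6+2 = 8
i=2,m=2: total = 8+4 = 12
i=2,m=3: total = 12+6 = 18
i=2,m=4: total = 18+8 = 26
i=3,m=0: total = 26+0 = 26
i=3,m=1: total = 26+3 = 29
i=3,m=2: total = 29+6 = 35
i=3,m=3: total = 35+9 = 44
i=3,m=4: total = 44+12 = 56
i=3,m=5: total = 56+15 = 71
i=4,m=0: total = 71+0 = 71
i=4,m=1: total = 71+4 = 75
i=4,m=2: total = 75+8 = 83
i=4,m=3: total = 83+12 = 95
i=4,m=4: total = 95+16 = 111
i=4,m=5: total = 111+20 = 131
i=4,m=6: total = 131+24 = 155
i=5,m=0: total = 155+0 = 155
i=5,m=1: total = 155+5 = 160
i=5,m=2: total = 160+10 = 170
i=5,m=3: total = 170+15 = 185
i=5,m=4: total = 185+20 = 205
i=5,m=5: total = 205+25 = 230
i=5,m=6: total = 230+30 = 260
i=5,m=7: total = 260+35 = 295

295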